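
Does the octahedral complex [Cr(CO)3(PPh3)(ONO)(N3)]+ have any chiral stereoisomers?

yes

An octahedron has six vertices in three trans pairs; every non-trans pair is cis.
Working through the distinct placements yields 4 geometric isomers: CO mer (3 arrangements); CO fac (chiral).
One of these lacks any improper symmetry element and so occurs as an enantiomeric pair, giving 4 + 1 = 5 stereoisomers in total.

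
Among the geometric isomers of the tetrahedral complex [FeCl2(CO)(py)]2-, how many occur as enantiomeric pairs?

Only one geometric arrangement is possible.

0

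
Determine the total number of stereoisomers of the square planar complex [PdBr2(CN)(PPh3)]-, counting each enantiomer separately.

In a square planar complex each vertex has one trans partner and two cis neighbours.
Working through the distinct placements yields 2 geometric isomers: Br cis; Br trans.
Each arrangement has an internal mirror plane or centre of symmetry, so none is chiral.

2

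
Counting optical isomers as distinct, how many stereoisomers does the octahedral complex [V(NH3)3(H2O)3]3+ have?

Working through the distinct placements yields 2 geometric isomers: NH3 mer; NH3 fac.
Each arrangement has an internal mirror plane or centre of symmetry, so none is chiral.

2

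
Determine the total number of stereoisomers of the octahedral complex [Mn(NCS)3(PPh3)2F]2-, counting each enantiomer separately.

3

In an octahedral complex each vertex has one trans partner and four cis neighbours.
Systematic placement gives 3 geometric isomers: NCS mer, PPh3 trans; NCS fac, PPh3 cis; NCS mer, PPh3 cis.
Each arrangement has an internal mirror plane or centre of symmetry, so none is chiral.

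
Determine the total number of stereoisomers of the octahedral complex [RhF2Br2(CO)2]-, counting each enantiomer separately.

The six octahedral sites form three mutually perpendicular trans pairs.
Working through the distinct placements yields 5 geometric isomers: F trans, Br trans, CO trans; F cis, Br trans, CO cis; F trans, Br cis, CO cis; F cis, Br cis, CO cis (chiral); F cis, Br cis, CO trans.
One of these lacks any improper symmetry element and so occurs as an enantiomeric pair, giving 5 + 1 = 6 stereoisomers in total.

6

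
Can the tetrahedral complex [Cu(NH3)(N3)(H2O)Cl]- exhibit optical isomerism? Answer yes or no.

yes

All four vertices of a tetrahedron are equivalent and mutually adjacent, so cis/trans isomerism cannot arise.
Only one geometric arrangement is possible; it has no improper symmetry element, so it exists as a pair of enantiomers (2 stereoisomers).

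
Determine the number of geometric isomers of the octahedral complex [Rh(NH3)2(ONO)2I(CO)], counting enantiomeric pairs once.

An octahedron has six vertices in three trans pairs; every non-trans pair is cis.
Working through the distinct placements yields 6 geometric isomers: NH3 trans, ONO trans; NH3 cis, ONO cis (3 arrangements, 2 chiral); NH3 cis, ONO trans; NH3 trans, ONO cis.

6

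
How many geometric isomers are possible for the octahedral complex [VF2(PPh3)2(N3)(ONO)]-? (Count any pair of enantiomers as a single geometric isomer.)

In an octahedral complex each vertex has one trans partner and four cis neighbours.
Working through the distinct placements yields 6 geometric isomers: F trans, PPh3 trans; F trans, PPh3 cis; F cis, PPh3 trans; F cis, PPh3 cis (3 arrangements, 2 chiral).

6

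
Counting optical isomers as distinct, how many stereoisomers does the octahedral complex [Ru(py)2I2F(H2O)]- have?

There are 6 geometric isomers: py trans, I trans; py cis, I cis (3 arrangements, 2 chiral); py trans, I cis; py cis, I trans.
Of these, 2 lack any improper symmetry element and so occur as enantiomeric pairs, giving 6 + 2 = 8 stereoisomers in total.

8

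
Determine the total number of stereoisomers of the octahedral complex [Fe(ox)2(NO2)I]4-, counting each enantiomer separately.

An octahedron has six vertices in three trans pairs; every non-trans pair is cis.
Each ox is bidentate and must span two cis positions.
The distinct arrangements are (2 in all): NO2 and I mutually trans; NO2 and I mutually cis (chiral).
One of these lacks any improper symmetry element and so occurs as an enantiomeric pair, giving 2 + 1 = 3 stereoisomers in total.

3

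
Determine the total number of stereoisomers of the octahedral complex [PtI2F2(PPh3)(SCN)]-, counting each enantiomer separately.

In an octahedral complex each vertex has one trans partner and four cis neighbours.
There are 6 geometric isomers: I trans, F trans; I cis, F trans; I cis, F cis (3 arrangements, 2 chiral); I trans, F cis.
Of these, 2 lack any improper symmetry element and so occur as enantiomeric pairs, giving 6 + 2 = 8 stereoisomers in total.

8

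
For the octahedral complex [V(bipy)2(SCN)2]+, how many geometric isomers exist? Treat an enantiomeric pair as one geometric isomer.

In an octahedral complex each vertex has one trans partner and four cis neighbours.
Each bipy is bidentate and must span two cis positions.
The distinct arrangements are (2 in all): SCN trans; SCN cis (chiral).

2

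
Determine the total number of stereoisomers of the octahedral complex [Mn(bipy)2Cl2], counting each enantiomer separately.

The six octahedral sites form three mutually perpendicular trans pairs.
Each bipy is bidentate and must span two cis positions.
Working through the distinct placements yields 2 geometric isomers: Cl trans; Cl cis (chiral).
One of these lacks any improper symmetry element and so occurs as an enantiomeric pair, giving 2 + 1 = 3 stereoisomers in total.

3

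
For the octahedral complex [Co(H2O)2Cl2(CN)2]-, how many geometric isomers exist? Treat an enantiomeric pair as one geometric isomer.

5

In an octahedral complex each vertex has one trans partner and four cis neighbours.
Systematic placement gives 5 geometric isomers: H2O trans, Cl trans, CN trans; H2O cis, Cl cis, CN trans; H2O trans, Cl cis, CN cis; H2O cis, Cl cis, CN cis (chiral); H2O cis, Cl trans, CN cis.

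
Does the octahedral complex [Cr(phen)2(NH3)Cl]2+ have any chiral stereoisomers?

yes

The six octahedral sites form three mutually perpendicular trans pairs.
Each phen is bidentate and must span two cis positions.
The distinct arrangements are (2 in all): NH3 and Cl mutually trans; NH3 and Cl mutually cis (chiral).
One of these lacks any improper symmetry element and so occurs as an enantiomeric pair, giving 2 + 1 = 3 stereoisomers in total.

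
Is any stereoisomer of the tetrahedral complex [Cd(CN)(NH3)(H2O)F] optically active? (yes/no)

yes

In a tetrahedral complex all four positions are equivalent and every pair of ligands is adjacent — there is no cis/trans distinction.
Only one geometric arrangement is possible; it has no improper symmetry element, so it exists as a pair of enantiomers (2 stereoisomers).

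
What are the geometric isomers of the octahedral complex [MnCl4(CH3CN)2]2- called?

cis and trans

In an octahedral complex each vertex has one trans partner and four cis neighbours.
The distinct arrangements are (2 in all): CH3CN trans; CH3CN cis.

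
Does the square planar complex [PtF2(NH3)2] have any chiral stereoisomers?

no

In a square planar complex each vertex has one trans partner and two cis neighbours.
There are 2 geometric isomers: F cis; F trans.
Each arrangement has an internal mirror plane or centre of symmetry, so none is chiral.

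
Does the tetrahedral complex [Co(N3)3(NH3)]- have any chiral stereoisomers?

no

All four vertices of a tetrahedron are equivalent and mutually adjacent, so cis/trans isomerism cannot arise.
Only one geometric arrangement is possible.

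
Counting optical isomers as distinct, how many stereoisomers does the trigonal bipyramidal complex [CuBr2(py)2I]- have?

6

Exhaustive case analysis gives 5 geometric isomers.
One of these lacks any improper symmetry element and so occurs as an enantiomeric pair, giving 5 + 1 = 6 stereoisomers in total.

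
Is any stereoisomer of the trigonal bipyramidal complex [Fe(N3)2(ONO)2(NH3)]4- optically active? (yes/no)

In a trigonal bipyramid the two axial positions differ from the three equatorial ones.
Exhaustive case analysis gives 5 geometric isomers.
One of these lacks any improper symmetry element and so occurs as an enantiomeric pair, giving 5 + 1 = 6 stereoisomers in total.

yes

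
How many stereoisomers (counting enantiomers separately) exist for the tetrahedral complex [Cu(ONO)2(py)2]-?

1

Only one geometric arrangement is possible.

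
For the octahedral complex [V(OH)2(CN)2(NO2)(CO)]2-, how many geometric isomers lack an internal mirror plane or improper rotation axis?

The six octahedral sites form three mutually perpendicular trans pairs.
There are 6 geometric isomers: OH trans, CN trans; OH cis, CN trans; OH trans, CN cis; OH cis, CN cis (3 arrangements, 2 chiral).
Of these, 2 lack any improper symmetry element and so occur as enantiomeric pairs, giving 6 + 2 = 8 stereoisomers in total.

2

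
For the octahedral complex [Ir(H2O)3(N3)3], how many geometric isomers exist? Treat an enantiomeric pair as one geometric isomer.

An octahedron has six vertices in three trans pairs; every non-trans pair is cis.
There are 2 geometric isomers: H2O mer; H2O fac.

2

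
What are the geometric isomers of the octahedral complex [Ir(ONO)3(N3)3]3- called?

Systematic placement gives 2 geometric isomers: ONO mer; ONO fac.

fac and mer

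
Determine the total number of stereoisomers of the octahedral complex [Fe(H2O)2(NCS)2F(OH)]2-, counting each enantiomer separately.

The six octahedral sites form three mutually perpendicular trans pairs.
Systematic placement gives 6 geometric isomers: H2O cis, NCS cis (3 arrangements, 2 chiral); H2O cis, NCS trans; H2O trans, NCS cis; H2O trans, NCS trans.
Of these, 2 lack any improper symmetry element and so occur as enantiomeric pairs, giving 6 + 2 = 8 stereoisomers in total.

8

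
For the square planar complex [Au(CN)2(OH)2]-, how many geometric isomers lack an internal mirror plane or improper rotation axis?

0

A square has two trans pairs of vertices; adjacent vertices are cis.
The distinct arrangements are (2 in all): CN cis; CN trans.
Each arrangement has an internal mirror plane or centre of symmetry, so none is chiral.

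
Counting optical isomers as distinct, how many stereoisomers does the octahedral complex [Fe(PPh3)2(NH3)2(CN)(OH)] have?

An octahedron has six vertices in three trans pairs; every non-trans pair is cis.
The distinct arrangements are (6 in all): PPh3 trans, NH3 cis; PPh3 cis, NH3 cis (3 arrangements, 2 chiral); PPh3 trans, NH3 trans; PPh3 cis, NH3 trans.
Of these, 2 lack any improper symmetry element and so occur as enantiomeric pairs, giving 6 + 2 = 8 stereoisomers in total.

8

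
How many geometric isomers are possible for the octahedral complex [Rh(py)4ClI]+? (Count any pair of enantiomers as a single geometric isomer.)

2

Working through the distinct placements yields 2 geometric isomers: Cl and I mutually trans; Cl and I mutually cis.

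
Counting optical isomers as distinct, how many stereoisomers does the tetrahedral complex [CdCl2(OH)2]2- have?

1

All four vertices of a tetrahedron are equivalent and mutually adjacent, so cis/trans isomerism cannot arise.
Only one geometric arrangement is possible.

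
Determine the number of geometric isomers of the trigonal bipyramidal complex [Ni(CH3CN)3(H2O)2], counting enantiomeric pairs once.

3

Working through the distinct placements yields 3 geometric isomers: H2O both equatorial; H2O one axial, one equatorial; H2O both axial.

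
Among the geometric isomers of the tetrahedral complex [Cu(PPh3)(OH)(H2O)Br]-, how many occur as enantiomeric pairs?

All four vertices of a tetrahedron are equivalent and mutually adjacent, so cis/trans isomerism cannot arise.
Only one geometric arrangement is possible; it has no improper symmetry element, so it exists as a pair of enantiomers (2 stereoisomers).

1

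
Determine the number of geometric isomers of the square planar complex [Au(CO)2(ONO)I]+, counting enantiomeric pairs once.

2

A square has two trans pairs of vertices; adjacent vertices are cis.
The distinct arrangements are (2 in all): CO cis; CO trans.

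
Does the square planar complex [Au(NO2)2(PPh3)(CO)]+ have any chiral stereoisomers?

no

A square has two trans pairs of vertices; adjacent vertices are cis.
Working through the distinct placements yields 2 geometric isomers: NO2 cis; NO2 trans.
Each arrangement has an internal mirror plane or centre of symmetry, so none is chiral.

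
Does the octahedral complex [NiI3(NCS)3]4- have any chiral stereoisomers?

The six octahedral sites form three mutually perpendicular trans pairs.
The distinct arrangements are (2 in all): I mer; I fac.
Each arrangement has an internal mirror plane or centre of symmetry, so none is chiral.

no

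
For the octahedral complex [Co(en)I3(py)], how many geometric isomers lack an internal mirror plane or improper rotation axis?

An octahedron has six vertices in three trans pairs; every non-trans pair is cis.
Each en is bidentate and must span two cis positions.
Working through the distinct placements yields 2 geometric isomers: I mer; I fac.
Each arrangement has an internal mirror plane or centre of symmetry, so none is chiral.

0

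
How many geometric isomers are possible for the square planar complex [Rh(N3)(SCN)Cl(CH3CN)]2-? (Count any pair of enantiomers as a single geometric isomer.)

A square has two trans pairs of vertices; adjacent vertices are cis.
The distinct arrangements are (3 in all): (CH3CN/N3 trans, Cl/SCN trans); (CH3CN/SCN trans, Cl/N3 trans); (CH3CN/Cl trans, N3/SCN trans).

3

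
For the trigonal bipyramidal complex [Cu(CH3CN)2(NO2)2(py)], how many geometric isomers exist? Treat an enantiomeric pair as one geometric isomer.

5

In a trigonal bipyramid the two axial positions differ from the three equatorial ones.
Placing the ligands in turn and identifying arrangements related by rotation or reflection leaves 5 distinct geometric isomers.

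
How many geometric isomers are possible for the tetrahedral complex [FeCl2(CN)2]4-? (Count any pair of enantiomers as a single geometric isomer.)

1

All four vertices of a tetrahedron are equivalent and mutually adjacent, so cis/trans isomerism cannot arise.
Only one geometric arrangement is possible.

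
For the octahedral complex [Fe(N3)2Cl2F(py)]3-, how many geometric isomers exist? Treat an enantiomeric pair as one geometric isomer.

The six octahedral sites form three mutually perpendicular trans pairs.
Working through the distinct placements yields 6 geometric isomers: N3 cis, Cl trans; N3 trans, Cl trans; N3 cis, Cl cis (3 arrangements, 2 chiral); N3 trans, Cl cis.

6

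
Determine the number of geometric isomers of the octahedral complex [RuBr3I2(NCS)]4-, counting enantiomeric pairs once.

3

The six octahedral sites form three mutually perpendicular trans pairs.
Systematic placement gives 3 geometric isomers: Br mer, I cis; Br mer, I trans; Br fac, I cis.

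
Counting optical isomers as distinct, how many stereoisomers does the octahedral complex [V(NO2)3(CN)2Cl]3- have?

3

In an octahedral complex each vertex has one trans partner and four cis neighbours.
There are 3 geometric isomers: NO2 mer, CN trans; NO2 mer, CN cis; NO2 fac, CN cis.
Each arrangement has an internal mirror plane or centre of symmetry, so none is chiral.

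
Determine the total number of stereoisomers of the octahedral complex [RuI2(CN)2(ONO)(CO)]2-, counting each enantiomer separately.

8

Working through the distinct placements yields 6 geometric isomers: I cis, CN trans; I trans, CN trans; I cis, CN cis (3 arrangements, 2 chiral); I trans, CN cis.
Of these, 2 lack any improper symmetry element and so occur as enantiomeric pairs, giving 6 + 2 = 8 stereoisomers in total.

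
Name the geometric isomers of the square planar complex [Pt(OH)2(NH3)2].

There are 2 geometric isomers: OH cis; OH trans.

cis and trans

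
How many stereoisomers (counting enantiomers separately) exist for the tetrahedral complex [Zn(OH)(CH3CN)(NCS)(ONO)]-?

All four vertices of a tetrahedron are equivalent and mutually adjacent, so cis/trans isomerism cannot arise.
Only one geometric arrangement is possible; it has no improper symmetry element, so it exists as a pair of enantiomers (2 stereoisomers).

2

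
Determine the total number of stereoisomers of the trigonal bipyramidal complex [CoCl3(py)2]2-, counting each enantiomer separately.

3

Working through the distinct placements yields 3 geometric isomers: py both equatorial; py one axial, one equatorial; py both axial.
Each arrangement has an internal mirror plane or centre of symmetry, so none is chiral.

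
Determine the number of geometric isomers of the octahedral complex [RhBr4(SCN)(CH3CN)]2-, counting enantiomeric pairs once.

The six octahedral sites form three mutually perpendicular trans pairs.
There are 2 geometric isomers: SCN and CH3CN mutually trans; SCN and CH3CN mutually cis.

2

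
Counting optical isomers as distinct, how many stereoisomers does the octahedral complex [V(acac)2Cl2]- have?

In an octahedral complex each vertex has one trans partner and four cis neighbours.
Each acac is bidentate and must span two cis positions.
The distinct arrangements are (2 in all): Cl trans; Cl cis (chiral).
One of these lacks any improper symmetry element and so occurs as an enantiomeric pair, giving 2 + 1 = 3 stereoisomers in total.

3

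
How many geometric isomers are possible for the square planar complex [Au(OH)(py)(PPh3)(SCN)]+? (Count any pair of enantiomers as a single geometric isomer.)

In a square planar complex each vertex has one trans partner and two cis neighbours.
Working through the distinct placements yields 3 geometric isomers: (OH/SCN trans, PPh3/py trans); (OH/py trans, PPh3/SCN trans); (OH/PPh3 trans, SCN/py trans).

3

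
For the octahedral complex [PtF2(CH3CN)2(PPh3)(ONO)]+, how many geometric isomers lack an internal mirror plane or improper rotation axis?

2

The six octahedral sites form three mutually perpendicular trans pairs.
Systematic placement gives 6 geometric isomers: F trans, CH3CN trans; F cis, CH3CN trans; F cis, CH3CN cis (3 arrangements, 2 chiral); F trans, CH3CN cis.
Of these, 2 lack any improper symmetry element and so occur as enantiomeric pairs, giving 6 + 2 = 8 stereoisomers in total.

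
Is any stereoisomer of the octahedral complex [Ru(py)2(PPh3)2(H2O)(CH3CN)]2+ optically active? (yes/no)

yes

In an octahedral complex each vertex has one trans partner and four cis neighbours.
Systematic placement gives 6 geometric isomers: py trans, PPh3 trans; py cis, PPh3 cis (3 arrangements, 2 chiral); py trans, PPh3 cis; py cis, PPh3 trans.
Of these, 2 lack any improper symmetry element and so occur as enantiomeric pairs, giving 6 + 2 = 8 stereoisomers in total.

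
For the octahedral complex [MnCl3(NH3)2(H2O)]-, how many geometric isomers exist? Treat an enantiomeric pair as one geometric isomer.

In an octahedral complex each vertex has one trans partner and four cis neighbours.
There are 3 geometric isomers: Cl mer, NH3 trans; Cl mer, NH3 cis; Cl fac, NH3 cis.

3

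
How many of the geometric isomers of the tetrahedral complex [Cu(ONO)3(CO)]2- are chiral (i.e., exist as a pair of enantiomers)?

0

In a tetrahedral complex all four positions are equivalent and every pair of ligands is adjacent — there is no cis/trans distinction.
Only one geometric arrangement is possible.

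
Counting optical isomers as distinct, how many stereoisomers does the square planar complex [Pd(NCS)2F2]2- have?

A square has two trans pairs of vertices; adjacent vertices are cis.
There are 2 geometric isomers: NCS cis; NCS trans.
Each arrangement has an internal mirror plane or centre of symmetry, so none is chiral.

2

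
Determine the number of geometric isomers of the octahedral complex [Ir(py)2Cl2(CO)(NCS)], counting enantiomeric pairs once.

Working through the distinct placements yields 6 geometric isomers: py trans, Cl cis; py cis, Cl cis (3 arrangements, 2 chiral); py trans, Cl trans; py cis, Cl trans.

6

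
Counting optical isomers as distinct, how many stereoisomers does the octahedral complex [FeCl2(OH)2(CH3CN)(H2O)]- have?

An octahedron has six vertices in three trans pairs; every non-trans pair is cis.
Working through the distinct placements yields 6 geometric isomers: Cl cis, OH trans; Cl cis, OH cis (3 arrangements, 2 chiral); Cl trans, OH trans; Cl trans, OH cis.
Of these, 2 lack any improper symmetry element and so occur as enantiomeric pairs, giving 6 + 2 = 8 stereoisomers in total.

8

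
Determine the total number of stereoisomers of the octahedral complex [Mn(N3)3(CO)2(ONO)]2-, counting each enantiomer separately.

3

An octahedron has six vertices in three trans pairs; every non-trans pair is cis.
There are 3 geometric isomers: N3 mer, CO trans; N3 fac, CO cis; N3 mer, CO cis.
Each arrangement has an internal mirror plane or centre of symmetry, so none is chiral.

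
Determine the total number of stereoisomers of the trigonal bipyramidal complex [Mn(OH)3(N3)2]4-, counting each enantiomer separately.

A trigonal bipyramid has two axial and three equatorial sites, which are chemically inequivalent.
Working through the distinct placements yields 3 geometric isomers: N3 both axial; N3 one axial, one equatorial; N3 both equatorial.
Each arrangement has an internal mirror plane or centre of symmetry, so none is chiral.

3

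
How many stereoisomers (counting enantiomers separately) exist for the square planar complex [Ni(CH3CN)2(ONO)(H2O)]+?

A square has two trans pairs of vertices; adjacent vertices are cis.
Working through the distinct placements yields 2 geometric isomers: CH3CN cis; CH3CN trans.
Each arrangement has an internal mirror plane or centre of symmetry, so none is chiral.

2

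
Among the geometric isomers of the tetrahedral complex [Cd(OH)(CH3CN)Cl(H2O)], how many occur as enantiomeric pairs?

1

In a tetrahedral complex all four positions are equivalent and every pair of ligands is adjacent — there is no cis/trans distinction.
Only one geometric arrangement is possible; it has no improper symmetry element, so it exists as a pair of enantiomers (2 stereoisomers).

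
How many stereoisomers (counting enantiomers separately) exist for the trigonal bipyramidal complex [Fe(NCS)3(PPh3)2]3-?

3

Working through the distinct placements yields 3 geometric isomers: PPh3 both equatorial; PPh3 one axial, one equatorial; PPh3 both axial.
Each arrangement has an internal mirror plane or centre of symmetry, so none is chiral.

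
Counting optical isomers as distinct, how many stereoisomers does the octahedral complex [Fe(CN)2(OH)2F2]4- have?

An octahedron has six vertices in three trans pairs; every non-trans pair is cis.
There are 5 geometric isomers: CN trans, OH trans, F trans; CN trans, OH cis, F cis; CN cis, OH trans, F cis; CN cis, OH cis, F cis (chiral); CN cis, OH cis, F trans.
One of these lacks any improper symmetry element and so occurs as an enantiomeric pair, giving 5 + 1 = 6 stereoisomers in total.

6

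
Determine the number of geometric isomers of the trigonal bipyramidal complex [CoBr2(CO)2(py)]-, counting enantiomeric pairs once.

5

In a trigonal bipyramid the two axial positions differ from the three equatorial ones.
Placing the ligands in turn and identifying arrangements related by rotation or reflection leaves 5 distinct geometric isomers.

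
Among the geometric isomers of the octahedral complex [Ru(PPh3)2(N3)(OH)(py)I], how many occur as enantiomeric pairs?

The six octahedral sites form three mutually perpendicular trans pairs.
Exhaustive case analysis gives 9 geometric isomers.
Of these, 6 lack any improper symmetry element and so occur as enantiomeric pairs, giving 9 + 6 = 15 stereoisomers in total.

6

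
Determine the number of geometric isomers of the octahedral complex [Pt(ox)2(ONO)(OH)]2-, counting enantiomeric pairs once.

Each ox is bidentate and must span two cis positions.
Working through the distinct placements yields 2 geometric isomers: ONO and OH mutually trans; ONO and OH mutually cis (chiral).

2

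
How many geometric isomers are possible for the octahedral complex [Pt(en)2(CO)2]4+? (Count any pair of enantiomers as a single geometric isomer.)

The six octahedral sites form three mutually perpendicular trans pairs.
Each en is bidentate and must span two cis positions.
Systematic placement gives 2 geometric isomers: CO trans; CO cis (chiral).

2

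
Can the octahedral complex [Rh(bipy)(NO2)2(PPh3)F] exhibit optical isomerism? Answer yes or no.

yes

An octahedron has six vertices in three trans pairs; every non-trans pair is cis.
Each bipy is bidentate and must span two cis positions.
Working through the distinct placements yields 4 geometric isomers: NO2 cis (3 arrangements, 2 chiral); NO2 trans.
Of these, 2 lack any improper symmetry element and so occur as enantiomeric pairs, giving 4 + 2 = 6 stereoisomers in total.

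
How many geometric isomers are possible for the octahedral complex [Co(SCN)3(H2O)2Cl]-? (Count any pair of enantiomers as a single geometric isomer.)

There are 3 geometric isomers: SCN mer, H2O cis; SCN mer, H2O trans; SCN fac, H2O cis.

3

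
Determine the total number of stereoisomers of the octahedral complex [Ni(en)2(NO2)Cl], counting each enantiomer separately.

An octahedron has six vertices in three trans pairs; every non-trans pair is cis.
Each en is bidentate and must span two cis positions.
Systematic placement gives 2 geometric isomers: NO2 and Cl mutually trans; NO2 and Cl mutually cis (chiral).
One of these lacks any improper symmetry element and so occurs as an enantiomeric pair, giving 2 + 1 = 3 stereoisomers in total.

3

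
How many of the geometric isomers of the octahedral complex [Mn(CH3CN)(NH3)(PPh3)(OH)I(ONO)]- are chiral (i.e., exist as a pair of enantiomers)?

Systematic enumeration (placing each ligand type in turn and discarding arrangements equivalent by rotation or reflection) gives 15 geometric isomers.
Of these, 15 lack any improper symmetry element and so occur as enantiomeric pairs, giving 15 + 15 = 30 stereoisomers in total.

15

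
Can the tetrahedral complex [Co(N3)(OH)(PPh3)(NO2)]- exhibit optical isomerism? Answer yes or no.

Only one geometric arrangement is possible; it has no improper symmetry element, so it exists as a pair of enantiomers (2 stereoisomers).

yes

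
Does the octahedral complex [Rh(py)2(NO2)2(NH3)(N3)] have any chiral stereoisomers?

yes

There are 6 geometric isomers: py trans, NO2 trans; py cis, NO2 cis (3 arrangements, 2 chiral); py trans, NO2 cis; py cis, NO2 trans.
Of these, 2 lack any improper symmetry element and so occur as enantiomeric pairs, giving 6 + 2 = 8 stereoisomers in total.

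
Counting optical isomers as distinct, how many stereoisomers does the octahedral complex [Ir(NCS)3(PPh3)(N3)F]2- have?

In an octahedral complex each vertex has one trans partner and four cis neighbours.
Working through the distinct placements yields 4 geometric isomers: NCS mer (3 arrangements); NCS fac (chiral).
One of these lacks any improper symmetry element and so occurs as an enantiomeric pair, giving 4 + 1 = 5 stereoisomers in total.

5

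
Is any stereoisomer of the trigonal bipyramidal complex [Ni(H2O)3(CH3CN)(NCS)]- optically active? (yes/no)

no

A trigonal bipyramid has two axial and three equatorial sites, which are chemically inequivalent.
There are 4 geometric isomers: CH3CN axial, NCS equatorial; CH3CN axial, NCS axial; CH3CN equatorial, NCS equatorial; CH3CN equatorial, NCS axial.
Each arrangement has an internal mirror plane or centre of symmetry, so none is chiral.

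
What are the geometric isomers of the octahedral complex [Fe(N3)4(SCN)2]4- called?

There are 2 geometric isomers: SCN trans; SCN cis.

cis and trans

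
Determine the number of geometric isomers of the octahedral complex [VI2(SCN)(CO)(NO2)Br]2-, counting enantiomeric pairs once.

9

An octahedron has six vertices in three trans pairs; every non-trans pair is cis.
Exhaustive case analysis gives 9 geometric isomers.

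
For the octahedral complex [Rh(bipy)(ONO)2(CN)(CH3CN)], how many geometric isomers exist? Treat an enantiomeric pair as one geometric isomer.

Each bipy is bidentate and must span two cis positions.
The distinct arrangements are (4 in all): ONO cis (3 arrangements, 2 chiral); ONO trans.

4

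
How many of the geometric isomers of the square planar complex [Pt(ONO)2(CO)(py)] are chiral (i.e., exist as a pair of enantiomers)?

0

A square has two trans pairs of vertices; adjacent vertices are cis.
There are 2 geometric isomers: ONO cis; ONO trans.
Each arrangement has an internal mirror plane or centre of symmetry, so none is chiral.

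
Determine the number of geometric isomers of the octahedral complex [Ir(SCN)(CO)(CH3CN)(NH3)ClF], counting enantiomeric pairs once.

Placing the ligands in turn and identifying arrangements related by rotation or reflection leaves 15 distinct geometric isomers.

15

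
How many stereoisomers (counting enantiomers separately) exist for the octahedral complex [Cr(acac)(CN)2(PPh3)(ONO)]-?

6

In an octahedral complex each vertex has one trans partner and four cis neighbours.
Each acac is bidentate and must span two cis positions.
Working through the distinct placements yields 4 geometric isomers: CN trans; CN cis (3 arrangements, 2 chiral).
Of these, 2 lack any improper symmetry element and so occur as enantiomeric pairs, giving 4 + 2 = 6 stereoisomers in total.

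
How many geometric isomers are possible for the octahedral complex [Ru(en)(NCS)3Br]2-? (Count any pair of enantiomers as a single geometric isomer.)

2

An octahedron has six vertices in three trans pairs; every non-trans pair is cis.
Each en is bidentate and must span two cis positions.
The distinct arrangements are (2 in all): NCS fac; NCS mer.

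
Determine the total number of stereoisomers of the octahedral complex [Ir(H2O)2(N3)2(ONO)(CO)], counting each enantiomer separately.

8

In an octahedral complex each vertex has one trans partner and four cis neighbours.
Systematic placement gives 6 geometric isomers: H2O cis, N3 cis (3 arrangements, 2 chiral); H2O cis, N3 trans; H2O trans, N3 cis; H2O trans, N3 trans.
Of these, 2 lack any improper symmetry element and so occur as enantiomeric pairs, giving 6 + 2 = 8 stereoisomers in total.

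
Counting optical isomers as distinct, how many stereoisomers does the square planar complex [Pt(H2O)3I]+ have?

In a square planar complex each vertex has one trans partner and two cis neighbours.
Only one geometric arrangement is possible.

1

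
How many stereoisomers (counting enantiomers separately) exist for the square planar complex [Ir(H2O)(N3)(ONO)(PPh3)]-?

In a square planar complex each vertex has one trans partner and two cis neighbours.
Working through the distinct placements yields 3 geometric isomers: (H2O/ONO trans, N3/PPh3 trans); (H2O/PPh3 trans, N3/ONO trans); (H2O/N3 trans, ONO/PPh3 trans).
Each arrangement has an internal mirror plane or centre of symmetry, so none is chiral.

3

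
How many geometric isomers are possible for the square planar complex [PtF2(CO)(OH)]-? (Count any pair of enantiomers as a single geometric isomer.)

2

In a square planar complex each vertex has one trans partner and two cis neighbours.
The distinct arrangements are (2 in all): F cis; F trans.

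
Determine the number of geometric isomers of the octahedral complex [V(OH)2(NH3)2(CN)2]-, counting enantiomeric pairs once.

5

The six octahedral sites form three mutually perpendicular trans pairs.
Systematic placement gives 5 geometric isomers: OH trans, NH3 trans, CN trans; OH cis, NH3 cis, CN trans; OH trans, NH3 cis, CN cis; OH cis, NH3 cis, CN cis (chiral); OH cis, NH3 trans, CN cis.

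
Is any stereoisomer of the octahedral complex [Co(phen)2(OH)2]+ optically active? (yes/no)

yes

Each phen is bidentate and must span two cis positions.
The distinct arrangements are (2 in all): OH trans; OH cis (chiral).
One of these lacks any improper symmetry element and so occurs as an enantiomeric pair, giving 2 + 1 = 3 stereoisomers in total.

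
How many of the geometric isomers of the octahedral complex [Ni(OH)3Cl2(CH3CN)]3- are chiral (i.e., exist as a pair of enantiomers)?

0

The distinct arrangements are (3 in all): OH mer, Cl cis; OH mer, Cl trans; OH fac, Cl cis.
Each arrangement has an internal mirror plane or centre of symmetry, so none is chiral.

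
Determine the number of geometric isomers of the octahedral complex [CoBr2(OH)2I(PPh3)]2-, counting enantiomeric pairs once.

6

The six octahedral sites form three mutually perpendicular trans pairs.
The distinct arrangements are (6 in all): Br trans, OH cis; Br trans, OH trans; Br cis, OH cis (3 arrangements, 2 chiral); Br cis, OH trans.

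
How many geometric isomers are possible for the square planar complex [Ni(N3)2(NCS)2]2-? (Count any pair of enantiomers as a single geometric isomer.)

In a square planar complex each vertex has one trans partner and two cis neighbours.
Systematic placement gives 2 geometric isomers: N3 cis; N3 trans.

2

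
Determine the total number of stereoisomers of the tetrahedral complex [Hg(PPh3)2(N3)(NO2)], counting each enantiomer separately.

1

In a tetrahedral complex all four positions are equivalent and every pair of ligands is adjacent — there is no cis/trans distinction.
Only one geometric arrangement is possible.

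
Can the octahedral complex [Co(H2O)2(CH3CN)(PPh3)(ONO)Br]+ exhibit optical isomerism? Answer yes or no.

yes

An octahedron has six vertices in three trans pairs; every non-trans pair is cis.
Systematic enumeration (placing each ligand type in turn and discarding arrangements equivalent by rotation or reflection) gives 9 geometric isomers.
Of these, 6 lack any improper symmetry element and so occur as enantiomeric pairs, giving 9 + 6 = 15 stereoisomers in total.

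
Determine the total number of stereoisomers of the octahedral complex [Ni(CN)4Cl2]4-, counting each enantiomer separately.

2

In an octahedral complex each vertex has one trans partner and four cis neighbours.
Working through the distinct placements yields 2 geometric isomers: Cl trans; Cl cis.
Each arrangement has an internal mirror plane or centre of symmetry, so none is chiral.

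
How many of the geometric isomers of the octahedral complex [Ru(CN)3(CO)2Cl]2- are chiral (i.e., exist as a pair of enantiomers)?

0

The six octahedral sites form three mutually perpendicular trans pairs.
There are 3 geometric isomers: CN mer, CO cis; CN mer, CO trans; CN fac, CO cis.
Each arrangement has an internal mirror plane or centre of symmetry, so none is chiral.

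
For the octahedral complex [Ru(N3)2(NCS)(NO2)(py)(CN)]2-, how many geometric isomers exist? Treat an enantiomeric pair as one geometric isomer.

9

The six octahedral sites form three mutually perpendicular trans pairs.
Systematic enumeration (placing each ligand type in turn and discarding arrangements equivalent by rotation or reflection) gives 9 geometric isomers.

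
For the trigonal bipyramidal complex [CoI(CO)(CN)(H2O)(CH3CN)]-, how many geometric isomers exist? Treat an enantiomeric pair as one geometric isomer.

Placing the ligands in turn and identifying arrangements related by rotation or reflection leaves 10 distinct geometric isomers.

10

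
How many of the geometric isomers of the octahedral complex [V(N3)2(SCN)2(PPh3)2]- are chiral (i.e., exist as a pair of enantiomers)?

An octahedron has six vertices in three trans pairs; every non-trans pair is cis.
Working through the distinct placements yields 5 geometric isomers: N3 trans, SCN trans, PPh3 trans; N3 trans, SCN cis, PPh3 cis; N3 cis, SCN trans, PPh3 cis; N3 cis, SCN cis, PPh3 cis (chiral); N3 cis, SCN cis, PPh3 trans.
One of these lacks any improper symmetry element and so occurs as an enantiomeric pair, giving 5 + 1 = 6 stereoisomers in total.

1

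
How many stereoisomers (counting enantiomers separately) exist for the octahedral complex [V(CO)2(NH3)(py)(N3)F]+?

15

The six octahedral sites form three mutually perpendicular trans pairs.
Systematic enumeration (placing each ligand type in turn and discarding arrangements equivalent by rotation or reflection) gives 9 geometric isomers.
Of these, 6 lack any improper symmetry element and so occur as enantiomeric pairs, giving 9 + 6 = 15 stereoisomers in total.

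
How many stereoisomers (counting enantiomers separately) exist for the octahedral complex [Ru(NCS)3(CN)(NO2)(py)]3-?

The six octahedral sites form three mutually perpendicular trans pairs.
Systematic placement gives 4 geometric isomers: NCS mer (3 arrangements); NCS fac (chiral).
One of these lacks any improper symmetry element and so occurs as an enantiomeric pair, giving 4 + 1 = 5 stereoisomers in total.

5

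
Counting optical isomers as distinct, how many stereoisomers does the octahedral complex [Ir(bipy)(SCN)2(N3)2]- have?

4

An octahedron has six vertices in three trans pairs; every non-trans pair is cis.
Each bipy is bidentate and must span two cis positions.
The distinct arrangements are (3 in all): SCN cis, N3 trans; SCN cis, N3 cis (chiral); SCN trans, N3 cis.
One of these lacks any improper symmetry element and so occurs as an enantiomeric pair, giving 3 + 1 = 4 stereoisomers in total.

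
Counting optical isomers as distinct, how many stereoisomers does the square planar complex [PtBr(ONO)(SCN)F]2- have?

3

A square has two trans pairs of vertices; adjacent vertices are cis.
There are 3 geometric isomers: (Br/ONO trans, F/SCN trans); (Br/SCN trans, F/ONO trans); (Br/F trans, ONO/SCN trans).
Each arrangement has an internal mirror plane or centre of symmetry, so none is chiral.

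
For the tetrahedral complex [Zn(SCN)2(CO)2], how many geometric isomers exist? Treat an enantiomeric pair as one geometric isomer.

1

Only one geometric arrangement is possible.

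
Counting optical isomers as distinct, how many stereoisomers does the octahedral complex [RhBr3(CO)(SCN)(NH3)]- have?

5

Working through the distinct placements yields 4 geometric isomers: Br mer (3 arrangements); Br fac (chiral).
One of these lacks any improper symmetry element and so occurs as an enantiomeric pair, giving 4 + 1 = 5 stereoisomers in total.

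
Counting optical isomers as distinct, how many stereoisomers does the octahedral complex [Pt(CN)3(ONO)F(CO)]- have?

5

In an octahedral complex each vertex has one trans partner and four cis neighbours.
Working through the distinct placements yields 4 geometric isomers: CN mer (3 arrangements); CN fac (chiral).
One of these lacks any improper symmetry element and so occurs as an enantiomeric pair, giving 4 + 1 = 5 stereoisomers in total.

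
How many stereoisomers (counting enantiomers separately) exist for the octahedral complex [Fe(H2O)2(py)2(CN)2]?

6

The six octahedral sites form three mutually perpendicular trans pairs.
The distinct arrangements are (5 in all): H2O trans, py trans, CN trans; H2O cis, py cis, CN trans; H2O cis, py trans, CN cis; H2O cis, py cis, CN cis (chiral); H2O trans, py cis, CN cis.
One of these lacks any improper symmetry element and so occurs as an enantiomeric pair, giving 5 + 1 = 6 stereoisomers in total.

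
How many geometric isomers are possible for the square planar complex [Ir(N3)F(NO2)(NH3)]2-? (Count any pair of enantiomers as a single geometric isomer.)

3

In a square planar complex each vertex has one trans partner and two cis neighbours.
The distinct arrangements are (3 in all): (F/NH3 trans, N3/NO2 trans); (F/NO2 trans, N3/NH3 trans); (F/N3 trans, NH3/NO2 trans).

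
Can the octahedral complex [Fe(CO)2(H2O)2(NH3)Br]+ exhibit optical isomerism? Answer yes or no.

The six octahedral sites form three mutually perpendicular trans pairs.
Systematic placement gives 6 geometric isomers: CO cis, H2O cis (3 arrangements, 2 chiral); CO cis, H2O trans; CO trans, H2O cis; CO trans, H2O trans.
Of these, 2 lack any improper symmetry element and so occur as enantiomeric pairs, giving 6 + 2 = 8 stereoisomers in total.

yes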